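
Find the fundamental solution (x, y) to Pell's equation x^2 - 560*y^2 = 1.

First expand sqrt(560) as a continued fraction. With x_i = (sqrt(560) + m_i)/d_i and (m_0, d_0) = (0, 1): a_0 = floor(sqrt(560)) = 23, since 23^2 = 529 <= 560 < 576 = 24^2.
Iterate m_{i+1} = d_i*a_i - m_i, d_{i+1} = (560 - m_{i+1}^2)/d_i, a_{i+1} = floor((a_0 + m_{i+1})/d_{i+1}):
  m_1 = 1*23 - 0 = 23, d_1 = (560 - 23^2)/1 = 31/1 = 31, a_1 = floor((23 + 23)/31) = 1.
  m_2 = 31*1 - 23 = 8, d_2 = (560 - 8^2)/31 = 496/31 = 16, a_2 = floor((23 + 8)/16) = 1.
  m_3 = 16*1 - 8 = 8, d_3 = (560 - 8^2)/16 = 496/16 = 31, a_3 = floor((23 + 8)/31) = 1.
  m_4 = 31*1 - 8 = 23, d_4 = (560 - 23^2)/31 = 31/31 = 1, a_4 = floor((23 + 23)/1) = 46.
  m_5 = 1*46 - 23 = 23, d_5 = (560 - 23^2)/1 = 31/1 = 31: (m_5, d_5) = (m_1, d_1) = (23, 31), so from here the quotients repeat a_1, ..., a_4; the period length is 4.
So sqrt(560) = [23; (1, 1, 1, 46)] with period length k = 4.
k is even, so the fundamental solution of x^2 - 560y^2 = 1 is (p_{k-1}, q_{k-1}) = (p_3, q_3); compute convergents through index 3.
Convergents (p_i = a_i*p_{i-1} + p_{i-2}, q_i = a_i*q_{i-1} + q_{i-2} with p_{-2}=0, p_{-1}=1, q_{-2}=1, q_{-1}=0):
  i=0: a_0=23, p_0 = 23*1 + 0 = 23, q_0 = 23*0 + 1 = 1.
  i=1: a_1=1, p_1 = 1*23 + 1 = 24, q_1 = 1*1 + 0 = 1.
  i=2: a_2=1, p_2 = 1*24 + 23 = 47, q_2 = 1*1 + 1 = 2.
  i=3: a_3=1, p_3 = 1*47 + 24 = 71, q_3 = 1*2 + 1 = 3.
Check: 71^2 - 560*3^2 = 5041 - 5040 = 1, so (x, y) = (71, 3) solves the equation, and by the theorem it is the least positive solution.

(x, y) = (71, 3)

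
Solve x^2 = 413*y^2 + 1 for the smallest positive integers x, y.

(x, y) = (113399, 5580)

First expand sqrt(413) as a continued fraction. With x_i = (sqrt(413) + m_i)/d_i and (m_0, d_0) = (0, 1): a_0 = floor(sqrt(413)) = 20, since 20^2 = 400 <= 413 < 441 = 21^2.
Iterate m_{i+1} = d_i*a_i - m_i, d_{i+1} = (413 - m_{i+1}^2)/d_i, a_{i+1} = floor((a_0 + m_{i+1})/d_{i+1}):
  m_1 = 1*20 - 0 = 20, d_1 = (413 - 20^2)/1 = 13/1 = 13, a_1 = floor((20 + 20)/13) = 3.
  m_2 = 13*3 - 20 = 19, d_2 = (413 - 19^2)/13 = 52/13 = 4, a_2 = floor((20 + 19)/4) = 9.
  m_3 = 4*9 - 19 = 17, d_3 = (413 - 17^2)/4 = 124/4 = 31, a_3 = floor((20 + 17)/31) = 1.
  m_4 = 31*1 - 17 = 14, d_4 = (413 - 14^2)/31 = 217/31 = 7, a_4 = floor((20 + 14)/7) = 4.
  m_5 = 7*4 - 14 = 14, d_5 = (413 - 14^2)/7 = 217/7 = 31, a_5 = floor((20 + 14)/31) = 1.
  m_6 = 31*1 - 14 = 17, d_6 = (413 - 17^2)/31 = 124/31 = 4, a_6 = floor((20 + 17)/4) = 9.
  m_7 = 4*9 - 17 = 19, d_7 = (413 - 19^2)/4 = 52/4 = 13, a_7 = floor((20 + 19)/13) = 3.
  m_8 = 13*3 - 19 = 20, d_8 = (413 - 20^2)/13 = 13/13 = 1, a_8 = floor((20 + 20)/1) = 40.
  m_9 = 1*40 - 20 = 20, d_9 = (413 - 20^2)/1 = 13/1 = 13: (m_9, d_9) = (m_1, d_1) = (20, 13), so from here the quotients repeat a_1, ..., a_8; the period length is 8.
So sqrt(413) = [20; (3, 9, 1, 4, 1, 9, 3, 40)] with period length k = 8.
k is even, so the fundamental solution of x^2 - 413y^2 = 1 is (p_{k-1}, q_{k-1}) = (p_7, q_7); compute convergents through index 7.
Convergents (p_i = a_i*p_{i-1} + p_{i-2}, q_i = a_i*q_{i-1} + q_{i-2} with p_{-2}=0, p_{-1}=1, q_{-2}=1, q_{-1}=0):
  i=0: a_0=20, p_0 = 20*1 + 0 = 20, q_0 = 20*0 + 1 = 1.
  i=1: a_1=3, p_1 = 3*20 + 1 = 61, q_1 = 3*1 + 0 = 3.
  i=2: a_2=9, p_2 = 9*61 + 20 = 569, q_2 = 9*3 + 1 = 28.
  i=3: a_3=1, p_3 = 1*569 + 61 = 630, q_3 = 1*28 + 3 = 31.
  i=4: a_4=4, p_4 = 4*630 + 569 = 3089, q_4 = 4*31 + 28 = 152.
  i=5: a_5=1, p_5 = 1*3089 + 630 = 3719, q_5 = 1*152 + 31 = 183.
  i=6: a_6=9, p_6 = 9*3719 + 3089 = 36560, q_6 = 9*183 + 152 = 1799.
  i=7: a_7=3, p_7 = 3*36560 + 3719 = 113399, q_7 = 3*1799 + 183 = 5580.
Check: 113399^2 - 413*5580^2 = 12859333201 - 12859333200 = 1, so (x, y) = (113399, 5580) solves the equation, and by the theorem it is the least positive solution.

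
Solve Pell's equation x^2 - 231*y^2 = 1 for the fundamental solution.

(x, y) = (76, 5)

First expand sqrt(231) as a continued fraction. With x_i = (sqrt(231) + m_i)/d_i and (m_0, d_0) = (0, 1): a_0 = floor(sqrt(231)) = 15, since 15^2 = 225 <= 231 < 256 = 16^2.
Iterate m_{i+1} = d_i*a_i - m_i, d_{i+1} = (231 - m_{i+1}^2)/d_i, a_{i+1} = floor((a_0 + m_{i+1})/d_{i+1}):
  m_1 = 1*15 - 0 = 15, d_1 = (231 - 15^2)/1 = 6/1 = 6, a_1 = floor((15 + 15)/6) = 5.
  m_2 = 6*5 - 15 = 15, d_2 = (231 - 15^2)/6 = 6/6 = 1, a_2 = floor((15 + 15)/1) = 30.
  m_3 = 1*30 - 15 = 15, d_3 = (231 - 15^2)/1 = 6/1 = 6: (m_3, d_3) = (m_1, d_1) = (15, 6), so from here the quotients repeat a_1, a_2; the period length is 2.
So sqrt(231) = [15; (5, 30)] with period length k = 2.
k is even, so the fundamental solution of x^2 - 231y^2 = 1 is (p_{k-1}, q_{k-1}) = (p_1, q_1); compute convergents through index 1.
Convergents (p_i = a_i*p_{i-1} + p_{i-2}, q_i = a_i*q_{i-1} + q_{i-2} with p_{-2}=0, p_{-1}=1, q_{-2}=1, q_{-1}=0):
  i=0: a_0=15, p_0 = 15*1 + 0 = 15, q_0 = 15*0 + 1 = 1.
  i=1: a_1=5, p_1 = 5*15 + 1 = 76, q_1 = 5*1 + 0 = 5.
Check: 76^2 - 231*5^2 = 5776 - 5775 = 1, so (x, y) = (76, 5) solves the equation, and by the theorem it is the least positive solution.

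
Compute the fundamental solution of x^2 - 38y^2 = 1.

(x, y) = (37, 6)

First expand sqrt(38) as a continued fraction. With x_i = (sqrt(38) + m_i)/d_i and (m_0, d_0) = (0, 1): a_0 = floor(sqrt(38)) = 6, since 6^2 = 36 <= 38 < 49 = 7^2.
Iterate m_{i+1} = d_i*a_i - m_i, d_{i+1} = (38 - m_{i+1}^2)/d_i, a_{i+1} = floor((a_0 + m_{i+1})/d_{i+1}):
  m_1 = 1*6 - 0 = 6, d_1 = (38 - 6^2)/1 = 2/1 = 2, a_1 = floor((6 + 6)/2) = 6.
  m_2 = 2*6 - 6 = 6, d_2 = (38 - 6^2)/2 = 2/2 = 1, a_2 = floor((6 + 6)/1) = 12.
  m_3 = 1*12 - 6 = 6, d_3 = (38 - 6^2)/1 = 2/1 = 2: (m_3, d_3) = (m_1, d_1) = (6, 2), so from here the quotients repeat a_1, a_2; the period length is 2.
So sqrt(38) = [6; (6, 12)] with period length k = 2.
k is even, so the fundamental solution of x^2 - 38y^2 = 1 is (p_{k-1}, q_{k-1}) = (p_1, q_1); compute convergents through index 1.
Convergents (p_i = a_i*p_{i-1} + p_{i-2}, q_i = a_i*q_{i-1} + q_{i-2} with p_{-2}=0, p_{-1}=1, q_{-2}=1, q_{-1}=0):
  i=0: a_0=6, p_0 = 6*1 + 0 = 6, q_0 = 6*0 + 1 = 1.
  i=1: a_1=6, p_1 = 6*6 + 1 = 37, q_1 = 6*1 + 0 = 6.
Check: 37^2 - 38*6^2 = 1369 - 1368 = 1, so (x, y) = (37, 6) solves the equation, and by the theorem it is the least positive solution.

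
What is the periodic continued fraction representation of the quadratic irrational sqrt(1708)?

Write x_i = (sqrt(1708) + m_i)/d_i with (m_0, d_0) = (0, 1). a_0 = floor(sqrt(1708)) = 41, since 41^2 = 1681 <= 1708 < 1764 = 42^2.
Iterate m_{i+1} = d_i*a_i - m_i, d_{i+1} = (1708 - m_{i+1}^2)/d_i, a_{i+1} = floor((a_0 + m_{i+1})/d_{i+1}):
  m_1 = 1*41 - 0 = 41, d_1 = (1708 - 41^2)/1 = 27/1 = 27, a_1 = floor((41 + 41)/27) = 3.
  m_2 = 27*3 - 41 = 40, d_2 = (1708 - 40^2)/27 = 108/27 = 4, a_2 = floor((41 + 40)/4) = 20.
  m_3 = 4*20 - 40 = 40, d_3 = (1708 - 40^2)/4 = 108/4 = 27, a_3 = floor((41 + 40)/27) = 3.
  m_4 = 27*3 - 40 = 41, d_4 = (1708 - 41^2)/27 = 27/27 = 1, a_4 = floor((41 + 41)/1) = 82.
  m_5 = 1*82 - 41 = 41, d_5 = (1708 - 41^2)/1 = 27/1 = 27: (m_5, d_5) = (m_1, d_1) = (41, 27), so from here the quotients repeat a_1, ..., a_4; the period length is 4.
Hence the expansion of sqrt(1708) is a_0 = 41 followed by the repeating block 3, 20, 3, 82 (period 4).

[41; (3, 20, 3, 82)]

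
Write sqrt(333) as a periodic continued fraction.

Write x_i = (sqrt(333) + m_i)/d_i with (m_0, d_0) = (0, 1). a_0 = floor(sqrt(333)) = 18, since 18^2 = 324 <= 333 < 361 = 19^2.
Iterate m_{i+1} = d_i*a_i - m_i, d_{i+1} = (333 - m_{i+1}^2)/d_i, a_{i+1} = floor((a_0 + m_{i+1})/d_{i+1}):
  m_1 = 1*18 - 0 = 18, d_1 = (333 - 18^2)/1 = 9/1 = 9, a_1 = floor((18 + 18)/9) = 4.
  m_2 = 9*4 - 18 = 18, d_2 = (333 - 18^2)/9 = 9/9 = 1, a_2 = floor((18 + 18)/1) = 36.
  m_3 = 1*36 - 18 = 18, d_3 = (333 - 18^2)/1 = 9/1 = 9: (m_3, d_3) = (m_1, d_1) = (18, 9), so from here the quotients repeat a_1, a_2; the period length is 2.
Hence the expansion of sqrt(333) is a_0 = 18 followed by the repeating block 4, 36 (period 2).

[18; (4, 36)]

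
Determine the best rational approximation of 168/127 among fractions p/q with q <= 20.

25/19

Expand x = 168/127 as a continued fraction with the Euclidean algorithm:
  168 = 1*127 + 41, so a_0 = 1.
  127 = 3*41 + 4, so a_1 = 3.
  41 = 10*4 + 1, so a_2 = 10.
  4 = 4*1 + 0, so a_3 = 4.
so x = [1; 3, 10, 4].
Convergents (p_i = a_i*p_{i-1} + p_{i-2}, q_i = a_i*q_{i-1} + q_{i-2} with p_{-2}=0, p_{-1}=1, q_{-2}=1, q_{-1}=0), until the denominator exceeds 20:
  i=0: a_0=1, p_0 = 1*1 + 0 = 1, q_0 = 1*0 + 1 = 1.
  i=1: a_1=3, p_1 = 3*1 + 1 = 4, q_1 = 3*1 + 0 = 3.
  i=2: a_2=10, p_2 = 10*4 + 1 = 41, q_2 = 10*3 + 1 = 31.
q_2 = 31 > 20, so the last convergent with denominator <= 20 is p_1/q_1 = 4/3.
The closest fraction with denominator <= 20 is either p_1/q_1 or the intermediate fraction (k*p_1 + p_0)/(k*q_1 + q_0) with the largest k >= 1 whose denominator stays <= 20; these approach x as k grows, and every other convergent or intermediate fraction in range is farther away.
Largest k: floor((20 - q_0)/q_1) = floor((20 - 1)/3) = 6.
That gives (6*4 + 1)/(6*3 + 1) = 25/19.
Compare the errors: |x - 4/3| = |168*3 - 4*127|/(127*3) = 4/381, and |x - 25/19| = |168*19 - 25*127|/(127*19) = 17/2413.
Cross-multiplying, 17*381 = 6477 < 9652 = 4*2413, so 17/2413 is smaller: the intermediate fraction 25/19 is closer to x than 4/3.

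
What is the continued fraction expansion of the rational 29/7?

[4; 7]

Run the Euclidean algorithm on 29 and 7; the successive quotients are the partial quotients a_0, a_1, ... (each step inverts the fractional part left over by the previous one):
  29 = 4*7 + 1, so a_0 = 4.
  7 = 7*1 + 0, so a_1 = 7.
The remainder reaches 0 after 2 divisions, so the expansion has 2 partial quotients, read off in order.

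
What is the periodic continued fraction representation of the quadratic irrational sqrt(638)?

[25; (3, 1, 6, 2, 6, 1, 3, 50)]

Write x_i = (sqrt(638) + m_i)/d_i with (m_0, d_0) = (0, 1). a_0 = floor(sqrt(638)) = 25, since 25^2 = 625 <= 638 < 676 = 26^2.
Iterate m_{i+1} = d_i*a_i - m_i, d_{i+1} = (638 - m_{i+1}^2)/d_i, a_{i+1} = floor((a_0 + m_{i+1})/d_{i+1}):
  m_1 = 1*25 - 0 = 25, d_1 = (638 - 25^2)/1 = 13/1 = 13, a_1 = floor((25 + 25)/13) = 3.
  m_2 = 13*3 - 25 = 14, d_2 = (638 - 14^2)/13 = 442/13 = 34, a_2 = floor((25 + 14)/34) = 1.
  m_3 = 34*1 - 14 = 20, d_3 = (638 - 20^2)/34 = 238/34 = 7, a_3 = floor((25 + 20)/7) = 6.
  m_4 = 7*6 - 20 = 22, d_4 = (638 - 22^2)/7 = 154/7 = 22, a_4 = floor((25 + 22)/22) = 2.
  m_5 = 22*2 - 22 = 22, d_5 = (638 - 22^2)/22 = 154/22 = 7, a_5 = floor((25 + 22)/7) = 6.
  m_6 = 7*6 - 22 = 20, d_6 = (638 - 20^2)/7 = 238/7 = 34, a_6 = floor((25 + 20)/34) = 1.
  m_7 = 34*1 - 20 = 14, d_7 = (638 - 14^2)/34 = 442/34 = 13, a_7 = floor((25 + 14)/13) = 3.
  m_8 = 13*3 - 14 = 25, d_8 = (638 - 25^2)/13 = 13/13 = 1, a_8 = floor((25 + 25)/1) = 50.
  m_9 = 1*50 - 25 = 25, d_9 = (638 - 25^2)/1 = 13/1 = 13: (m_9, d_9) = (m_1, d_1) = (25, 13), so from here the quotients repeat a_1, ..., a_8; the period length is 8.
Hence the expansion of sqrt(638) is a_0 = 25 followed by the repeating block 3, 1, 6, 2, 6, 1, 3, 50 (period 8).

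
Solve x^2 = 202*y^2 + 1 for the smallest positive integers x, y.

First expand sqrt(202) as a continued fraction. With x_i = (sqrt(202) + m_i)/d_i and (m_0, d_0) = (0, 1): a_0 = floor(sqrt(202)) = 14, since 14^2 = 196 <= 202 < 225 = 15^2.
Iterate m_{i+1} = d_i*a_i - m_i, d_{i+1} = (202 - m_{i+1}^2)/d_i, a_{i+1} = floor((a_0 + m_{i+1})/d_{i+1}):
  m_1 = 1*14 - 0 = 14, d_1 = (202 - 14^2)/1 = 6/1 = 6, a_1 = floor((14 + 14)/6) = 4.
  m_2 = 6*4 - 14 = 10, d_2 = (202 - 10^2)/6 = 102/6 = 17, a_2 = floor((14 + 10)/17) = 1.
  m_3 = 17*1 - 10 = 7, d_3 = (202 - 7^2)/17 = 153/17 = 9, a_3 = floor((14 + 7)/9) = 2.
  m_4 = 9*2 - 7 = 11, d_4 = (202 - 11^2)/9 = 81/9 = 9, a_4 = floor((14 + 11)/9) = 2.
  m_5 = 9*2 - 11 = 7, d_5 = (202 - 7^2)/9 = 153/9 = 17, a_5 = floor((14 + 7)/17) = 1.
  m_6 = 17*1 - 7 = 10, d_6 = (202 - 10^2)/17 = 102/17 = 6, a_6 = floor((14 + 10)/6) = 4.
  m_7 = 6*4 - 10 = 14, d_7 = (202 - 14^2)/6 = 6/6 = 1, a_7 = floor((14 + 14)/1) = 28.
  m_8 = 1*28 - 14 = 14, d_8 = (202 - 14^2)/1 = 6/1 = 6: (m_8, d_8) = (m_1, d_1) = (14, 6), so from here the quotients repeat a_1, ..., a_7; the period length is 7.
So sqrt(202) = [14; (4, 1, 2, 2, 1, 4, 28)] with period length k = 7.
k is odd, so (p_{k-1}, q_{k-1}) only solves x^2 - 202y^2 = -1 and the fundamental solution of x^2 - 202y^2 = 1 is (p_{2k-1}, q_{2k-1}) = (p_13, q_13); compute convergents through index 13, running through the period twice.
Convergents (p_i = a_i*p_{i-1} + p_{i-2}, q_i = a_i*q_{i-1} + q_{i-2} with p_{-2}=0, p_{-1}=1, q_{-2}=1, q_{-1}=0):
  i=0: a_0=14, p_0 = 14*1 + 0 = 14, q_0 = 14*0 + 1 = 1.
  i=1: a_1=4, p_1 = 4*14 + 1 = 57, q_1 = 4*1 + 0 = 4.
  i=2: a_2=1, p_2 = 1*57 + 14 = 71, q_2 = 1*4 + 1 = 5.
  i=3: a_3=2, p_3 = 2*71 + 57 = 199, q_3 = 2*5 + 4 = 14.
  i=4: a_4=2, p_4 = 2*199 + 71 = 469, q_4 = 2*14 + 5 = 33.
  i=5: a_5=1, p_5 = 1*469 + 199 = 668, q_5 = 1*33 + 14 = 47.
  i=6: a_6=4, p_6 = 4*668 + 469 = 3141, q_6 = 4*47 + 33 = 221.
  i=7: a_7=28, p_7 = 28*3141 + 668 = 88616, q_7 = 28*221 + 47 = 6235.
  i=8: a_8=4, p_8 = 4*88616 + 3141 = 357605, q_8 = 4*6235 + 221 = 25161.
  i=9: a_9=1, p_9 = 1*357605 + 88616 = 446221, q_9 = 1*25161 + 6235 = 31396.
  i=10: a_10=2, p_10 = 2*446221 + 357605 = 1250047, q_10 = 2*31396 + 25161 = 87953.
  i=11: a_11=2, p_11 = 2*1250047 + 446221 = 2946315, q_11 = 2*87953 + 31396 = 207302.
  i=12: a_12=1, p_12 = 1*2946315 + 1250047 = 4196362, q_12 = 1*207302 + 87953 = 295255.
  i=13: a_13=4, p_13 = 4*4196362 + 2946315 = 19731763, q_13 = 4*295255 + 207302 = 1388322.
Indeed p_6^2 - 202*q_6^2 = 9865881 - 9865882 = -1, not +1.
Check: 19731763^2 - 202*1388322^2 = 389342471088169 - 389342471088168 = 1, so (x, y) = (19731763, 1388322) solves the equation, and by the theorem it is the least positive solution.

(x, y) = (19731763, 1388322)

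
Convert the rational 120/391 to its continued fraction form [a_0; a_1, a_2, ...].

Run the Euclidean algorithm on 120 and 391; the successive quotients are the partial quotients a_0, a_1, ... (each step inverts the fractional part left over by the previous one):
  120 = 0*391 + 120, so a_0 = 0.
  391 = 3*120 + 31, so a_1 = 3.
  120 = 3*31 + 27, so a_2 = 3.
  31 = 1*27 + 4, so a_3 = 1.
  27 = 6*4 + 3, so a_4 = 6.
  4 = 1*3 + 1, so a_5 = 1.
  3 = 3*1 + 0, so a_6 = 3.
The remainder reaches 0 after 7 divisions, so the expansion has 7 partial quotients, read off in order.

[0; 3, 3, 1, 6, 1, 3]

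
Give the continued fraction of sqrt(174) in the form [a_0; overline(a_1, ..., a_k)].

Write x_i = (sqrt(174) + m_i)/d_i with (m_0, d_0) = (0, 1). a_0 = floor(sqrt(174)) = 13, since 13^2 = 169 <= 174 < 196 = 14^2.
Iterate m_{i+1} = d_i*a_i - m_i, d_{i+1} = (174 - m_{i+1}^2)/d_i, a_{i+1} = floor((a_0 + m_{i+1})/d_{i+1}):
  m_1 = 1*13 - 0 = 13, d_1 = (174 - 13^2)/1 = 5/1 = 5, a_1 = floor((13 + 13)/5) = 5.
  m_2 = 5*5 - 13 = 12, d_2 = (174 - 12^2)/5 = 30/5 = 6, a_2 = floor((13 + 12)/6) = 4.
  m_3 = 6*4 - 12 = 12, d_3 = (174 - 12^2)/6 = 30/6 = 5, a_3 = floor((13 + 12)/5) = 5.
  m_4 = 5*5 - 12 = 13, d_4 = (174 - 13^2)/5 = 5/5 = 1, a_4 = floor((13 + 13)/1) = 26.
  m_5 = 1*26 - 13 = 13, d_5 = (174 - 13^2)/1 = 5/1 = 5: (m_5, d_5) = (m_1, d_1) = (13, 5), so from here the quotients repeat a_1, ..., a_4; the period length is 4.
Hence the expansion of sqrt(174) is a_0 = 13 followed by the repeating block 5, 4, 5, 26 (period 4).

[13; overline(5, 4, 5, 26)]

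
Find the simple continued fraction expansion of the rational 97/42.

[2; 3, 4, 3]

Run the Euclidean algorithm on 97 and 42; the successive quotients are the partial quotients a_0, a_1, ... (each step inverts the fractional part left over by the previous one):
  97 = 2*42 + 13, so a_0 = 2.
  42 = 3*13 + 3, so a_1 = 3.
  13 = 4*3 + 1, so a_2 = 4.
  3 = 3*1 + 0, so a_3 = 3.
The remainder reaches 0 after 4 divisions, so the expansion has 4 partial quotients, read off in order.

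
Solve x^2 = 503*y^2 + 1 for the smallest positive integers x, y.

(x, y) = (24648, 1099)

First expand sqrt(503) as a continued fraction. With x_i = (sqrt(503) + m_i)/d_i and (m_0, d_0) = (0, 1): a_0 = floor(sqrt(503)) = 22, since 22^2 = 484 <= 503 < 529 = 23^2.
Iterate m_{i+1} = d_i*a_i - m_i, d_{i+1} = (503 - m_{i+1}^2)/d_i, a_{i+1} = floor((a_0 + m_{i+1})/d_{i+1}):
  m_1 = 1*22 - 0 = 22, d_1 = (503 - 22^2)/1 = 19/1 = 19, a_1 = floor((22 + 22)/19) = 2.
  m_2 = 19*2 - 22 = 16, d_2 = (503 - 16^2)/19 = 247/19 = 13, a_2 = floor((22 + 16)/13) = 2.
  m_3 = 13*2 - 16 = 10, d_3 = (503 - 10^2)/13 = 403/13 = 31, a_3 = floor((22 + 10)/31) = 1.
  m_4 = 31*1 - 10 = 21, d_4 = (503 - 21^2)/31 = 62/31 = 2, a_4 = floor((22 + 21)/2) = 21.
  m_5 = 2*21 - 21 = 21, d_5 = (503 - 21^2)/2 = 62/2 = 31, a_5 = floor((22 + 21)/31) = 1.
  m_6 = 31*1 - 21 = 10, d_6 = (503 - 10^2)/31 = 403/31 = 13, a_6 = floor((22 + 10)/13) = 2.
  m_7 = 13*2 - 10 = 16, d_7 = (503 - 16^2)/13 = 247/13 = 19, a_7 = floor((22 + 16)/19) = 2.
  m_8 = 19*2 - 16 = 22, d_8 = (503 - 22^2)/19 = 19/19 = 1, a_8 = floor((22 + 22)/1) = 44.
  m_9 = 1*44 - 22 = 22, d_9 = (503 - 22^2)/1 = 19/1 = 19: (m_9, d_9) = (m_1, d_1) = (22, 19), so from here the quotients repeat a_1, ..., a_8; the period length is 8.
So sqrt(503) = [22; (2, 2, 1, 21, 1, 2, 2, 44)] with period length k = 8.
k is even, so the fundamental solution of x^2 - 503y^2 = 1 is (p_{k-1}, q_{k-1}) = (p_7, q_7); compute convergents through index 7.
Convergents (p_i = a_i*p_{i-1} + p_{i-2}, q_i = a_i*q_{i-1} + q_{i-2} with p_{-2}=0, p_{-1}=1, q_{-2}=1, q_{-1}=0):
  i=0: a_0=22, p_0 = 22*1 + 0 = 22, q_0 = 22*0 + 1 = 1.
  i=1: a_1=2, p_1 = 2*22 + 1 = 45, q_1 = 2*1 + 0 = 2.
  i=2: a_2=2, p_2 = 2*45 + 22 = 112, q_2 = 2*2 + 1 = 5.
  i=3: a_3=1, p_3 = 1*112 + 45 = 157, q_3 = 1*5 + 2 = 7.
  i=4: a_4=21, p_4 = 21*157 + 112 = 3409, q_4 = 21*7 + 5 = 152.
  i=5: a_5=1, p_5 = 1*3409 + 157 = 3566, q_5 = 1*152 + 7 = 159.
  i=6: a_6=2, p_6 = 2*3566 + 3409 = 10541, q_6 = 2*159 + 152 = 470.
  i=7: a_7=2, p_7 = 2*10541 + 3566 = 24648, q_7 = 2*470 + 159 = 1099.
Check: 24648^2 - 503*1099^2 = 607523904 - 607523903 = 1, so (x, y) = (24648, 1099) solves the equation, and by the theorem it is the least positive solution.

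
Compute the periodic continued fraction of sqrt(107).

Write x_i = (sqrt(107) + m_i)/d_i with (m_0, d_0) = (0, 1). a_0 = floor(sqrt(107)) = 10, since 10^2 = 100 <= 107 < 121 = 11^2.
Iterate m_{i+1} = d_i*a_i - m_i, d_{i+1} = (107 - m_{i+1}^2)/d_i, a_{i+1} = floor((a_0 + m_{i+1})/d_{i+1}):
  m_1 = 1*10 - 0 = 10, d_1 = (107 - 10^2)/1 = 7/1 = 7, a_1 = floor((10 + 10)/7) = 2.
  m_2 = 7*2 - 10 = 4, d_2 = (107 - 4^2)/7 = 91/7 = 13, a_2 = floor((10 + 4)/13) = 1.
  m_3 = 13*1 - 4 = 9, d_3 = (107 - 9^2)/13 = 26/13 = 2, a_3 = floor((10 + 9)/2) = 9.
  m_4 = 2*9 - 9 = 9, d_4 = (107 - 9^2)/2 = 26/2 = 13, a_4 = floor((10 + 9)/13) = 1.
  m_5 = 13*1 - 9 = 4, d_5 = (107 - 4^2)/13 = 91/13 = 7, a_5 = floor((10 + 4)/7) = 2.
  m_6 = 7*2 - 4 = 10, d_6 = (107 - 10^2)/7 = 7/7 = 1, a_6 = floor((10 + 10)/1) = 20.
  m_7 = 1*20 - 10 = 10, d_7 = (107 - 10^2)/1 = 7/1 = 7: (m_7, d_7) = (m_1, d_1) = (10, 7), so from here the quotients repeat a_1, ..., a_6; the period length is 6.
Hence the expansion of sqrt(107) is a_0 = 10 followed by the repeating block 2, 1, 9, 1, 2, 20 (period 6).

[10; (2, 1, 9, 1, 2, 20)]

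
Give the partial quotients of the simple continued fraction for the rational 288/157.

Run the Euclidean algorithm on 288 and 157; the successive quotients are the partial quotients a_0, a_1, ... (each step inverts the fractional part left over by the previous one):
  288 = 1*157 + 131, so a_0 = 1.
  157 = 1*131 + 26, so a_1 = 1.
  131 = 5*26 + 1, so a_2 = 5.
  26 = 26*1 + 0, so a_3 = 26.
The remainder reaches 0 after 4 divisions, so the expansion has 4 partial quotients, read off in order.

[1; 1, 5, 26]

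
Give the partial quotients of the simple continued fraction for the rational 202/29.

[6; 1, 28]

Run the Euclidean algorithm on 202 and 29; the successive quotients are the partial quotients a_0, a_1, ... (each step inverts the fractional part left over by the previous one):
  202 = 6*29 + 28, so a_0 = 6.
  29 = 1*28 + 1, so a_1 = 1.
  28 = 28*1 + 0, so a_2 = 28.
The remainder reaches 0 after 3 divisions, so the expansion has 3 partial quotients, read off in order.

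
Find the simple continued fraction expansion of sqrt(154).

[12; (2, 2, 3, 1, 2, 1, 3, 2, 2, 24)]

Write x_i = (sqrt(154) + m_i)/d_i with (m_0, d_0) = (0, 1). a_0 = floor(sqrt(154)) = 12, since 12^2 = 144 <= 154 < 169 = 13^2.
Iterate m_{i+1} = d_i*a_i - m_i, d_{i+1} = (154 - m_{i+1}^2)/d_i, a_{i+1} = floor((a_0 + m_{i+1})/d_{i+1}):
  m_1 = 1*12 - 0 = 12, d_1 = (154 - 12^2)/1 = 10/1 = 10, a_1 = floor((12 + 12)/10) = 2.
  m_2 = 10*2 - 12 = 8, d_2 = (154 - 8^2)/10 = 90/10 = 9, a_2 = floor((12 + 8)/9) = 2.
  m_3 = 9*2 - 8 = 10, d_3 = (154 - 10^2)/9 = 54/9 = 6, a_3 = floor((12 + 10)/6) = 3.
  m_4 = 6*3 - 10 = 8, d_4 = (154 - 8^2)/6 = 90/6 = 15, a_4 = floor((12 + 8)/15) = 1.
  m_5 = 15*1 - 8 = 7, d_5 = (154 - 7^2)/15 = 105/15 = 7, a_5 = floor((12 + 7)/7) = 2.
  m_6 = 7*2 - 7 = 7, d_6 = (154 - 7^2)/7 = 105/7 = 15, a_6 = floor((12 + 7)/15) = 1.
  m_7 = 15*1 - 7 = 8, d_7 = (154 - 8^2)/15 = 90/15 = 6, a_7 = floor((12 + 8)/6) = 3.
  m_8 = 6*3 - 8 = 10, d_8 = (154 - 10^2)/6 = 54/6 = 9, a_8 = floor((12 + 10)/9) = 2.
  m_9 = 9*2 - 10 = 8, d_9 = (154 - 8^2)/9 = 90/9 = 10, a_9 = floor((12 + 8)/10) = 2.
  m_10 = 10*2 - 8 = 12, d_10 = (154 - 12^2)/10 = 10/10 = 1, a_10 = floor((12 + 12)/1) = 24.
  m_11 = 1*24 - 12 = 12, d_11 = (154 - 12^2)/1 = 10/1 = 10: (m_11, d_11) = (m_1, d_1) = (12, 10), so from here the quotients repeat a_1, ..., a_10; the period length is 10.
Hence the expansion of sqrt(154) is a_0 = 12 followed by the repeating block 2, 2, 3, 1, 2, 1, 3, 2, 2, 24 (period 10).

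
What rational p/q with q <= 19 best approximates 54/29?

Expand x = 54/29 as a continued fraction with the Euclidean algorithm:
  54 = 1*29 + 25, so a_0 = 1.
  29 = 1*25 + 4, so a_1 = 1.
  25 = 6*4 + 1, so a_2 = 6.
  4 = 4*1 + 0, so a_3 = 4.
so x = [1; 1, 6, 4].
Convergents (p_i = a_i*p_{i-1} + p_{i-2}, q_i = a_i*q_{i-1} + q_{i-2} with p_{-2}=0, p_{-1}=1, q_{-2}=1, q_{-1}=0), until the denominator exceeds 19:
  i=0: a_0=1, p_0 = 1*1 + 0 = 1, q_0 = 1*0 + 1 = 1.
  i=1: a_1=1, p_1 = 1*1 + 1 = 2, q_1 = 1*1 + 0 = 1.
  i=2: a_2=6, p_2 = 6*2 + 1 = 13, q_2 = 6*1 + 1 = 7.
  i=3: a_3=4, p_3 = 4*13 + 2 = 54, q_3 = 4*7 + 1 = 29.
q_3 = 29 > 19, so the last convergent with denominator <= 19 is p_2/q_2 = 13/7.
The closest fraction with denominator <= 19 is either p_2/q_2 or the intermediate fraction (k*p_2 + p_1)/(k*q_2 + q_1) with the largest k >= 1 whose denominator stays <= 19; these approach x as k grows, and every other convergent or intermediate fraction in range is farther away.
Largest k: floor((19 - q_1)/q_2) = floor((19 - 1)/7) = 2.
That gives (2*13 + 2)/(2*7 + 1) = 28/15.
Compare the errors: |x - 13/7| = |54*7 - 13*29|/(29*7) = 1/203, and |x - 28/15| = |54*15 - 28*29|/(29*15) = 2/435.
Cross-multiplying, 2*203 = 406 < 435 = 1*435, so 2/435 is smaller: the intermediate fraction 28/15 is closer to x than 13/7.

28/15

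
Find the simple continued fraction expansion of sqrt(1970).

Write x_i = (sqrt(1970) + m_i)/d_i with (m_0, d_0) = (0, 1). a_0 = floor(sqrt(1970)) = 44, since 44^2 = 1936 <= 1970 < 2025 = 45^2.
Iterate m_{i+1} = d_i*a_i - m_i, d_{i+1} = (1970 - m_{i+1}^2)/d_i, a_{i+1} = floor((a_0 + m_{i+1})/d_{i+1}):
  m_1 = 1*44 - 0 = 44, d_1 = (1970 - 44^2)/1 = 34/1 = 34, a_1 = floor((44 + 44)/34) = 2.
  m_2 = 34*2 - 44 = 24, d_2 = (1970 - 24^2)/34 = 1394/34 = 41, a_2 = floor((44 + 24)/41) = 1.
  m_3 = 41*1 - 24 = 17, d_3 = (1970 - 17^2)/41 = 1681/41 = 41, a_3 = floor((44 + 17)/41) = 1.
  m_4 = 41*1 - 17 = 24, d_4 = (1970 - 24^2)/41 = 1394/41 = 34, a_4 = floor((44 + 24)/34) = 2.
  m_5 = 34*2 - 24 = 44, d_5 = (1970 - 44^2)/34 = 34/34 = 1, a_5 = floor((44 + 44)/1) = 88.
  m_6 = 1*88 - 44 = 44, d_6 = (1970 - 44^2)/1 = 34/1 = 34: (m_6, d_6) = (m_1, d_1) = (44, 34), so from here the quotients repeat a_1, ..., a_5; the period length is 5.
Hence the expansion of sqrt(1970) is a_0 = 44 followed by the repeating block 2, 1, 1, 2, 88 (period 5).

[44; (2, 1, 1, 2, 88)]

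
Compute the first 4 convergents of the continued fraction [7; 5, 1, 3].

7/1, 36/5, 43/6, 165/23

Using the convergent recurrence p_i = a_i*p_{i-1} + p_{i-2}, q_i = a_i*q_{i-1} + q_{i-2} with p_{-2}=0, p_{-1}=1, q_{-2}=1, q_{-1}=0:
  i=0: a_0=7, p_0 = 7*1 + 0 = 7, q_0 = 7*0 + 1 = 1.
  i=1: a_1=5, p_1 = 5*7 + 1 = 36, q_1 = 5*1 + 0 = 5.
  i=2: a_2=1, p_2 = 1*36 + 7 = 43, q_2 = 1*5 + 1 = 6.
  i=3: a_3=3, p_3 = 3*43 + 36 = 165, q_3 = 3*6 + 5 = 23.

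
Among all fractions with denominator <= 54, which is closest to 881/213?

91/22

Expand x = 881/213 as a continued fraction with the Euclidean algorithm:
  881 = 4*213 + 29, so a_0 = 4.
  213 = 7*29 + 10, so a_1 = 7.
  29 = 2*10 + 9, so a_2 = 2.
  10 = 1*9 + 1, so a_3 = 1.
  9 = 9*1 + 0, so a_4 = 9.
so x = [4; 7, 2, 1, 9].
Convergents (p_i = a_i*p_{i-1} + p_{i-2}, q_i = a_i*q_{i-1} + q_{i-2} with p_{-2}=0, p_{-1}=1, q_{-2}=1, q_{-1}=0), until the denominator exceeds 54:
  i=0: a_0=4, p_0 = 4*1 + 0 = 4, q_0 = 4*0 + 1 = 1.
  i=1: a_1=7, p_1 = 7*4 + 1 = 29, q_1 = 7*1 + 0 = 7.
  i=2: a_2=2, p_2 = 2*29 + 4 = 62, q_2 = 2*7 + 1 = 15.
  i=3: a_3=1, p_3 = 1*62 + 29 = 91, q_3 = 1*15 + 7 = 22.
  i=4: a_4=9, p_4 = 9*91 + 62 = 881, q_4 = 9*22 + 15 = 213.
q_4 = 213 > 54, so the last convergent with denominator <= 54 is p_3/q_3 = 91/22.
The closest fraction with denominator <= 54 is either p_3/q_3 or the intermediate fraction (k*p_3 + p_2)/(k*q_3 + q_2) with the largest k >= 1 whose denominator stays <= 54; these approach x as k grows, and every other convergent or intermediate fraction in range is farther away.
Largest k: floor((54 - q_2)/q_3) = floor((54 - 15)/22) = 1.
That gives (1*91 + 62)/(1*22 + 15) = 153/37.
Compare the errors: |x - 91/22| = |881*22 - 91*213|/(213*22) = 1/4686, and |x - 153/37| = |881*37 - 153*213|/(213*37) = 8/7881.
Cross-multiplying, 1*7881 = 7881 < 37488 = 8*4686, so 1/4686 is smaller: the convergent 91/22 is closer to x than 153/37.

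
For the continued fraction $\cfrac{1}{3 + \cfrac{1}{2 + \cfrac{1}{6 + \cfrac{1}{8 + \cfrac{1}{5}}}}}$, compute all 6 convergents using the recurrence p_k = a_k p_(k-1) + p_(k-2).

0/1, 1/3, 2/7, 13/45, 106/367, 543/1880

Using the convergent recurrence p_i = a_i*p_{i-1} + p_{i-2}, q_i = a_i*q_{i-1} + q_{i-2} with p_{-2}=0, p_{-1}=1, q_{-2}=1, q_{-1}=0:
  i=0: a_0=0, p_0 = 0*1 + 0 = 0, q_0 = 0*0 + 1 = 1.
  i=1: a_1=3, p_1 = 3*0 + 1 = 1, q_1 = 3*1 + 0 = 3.
  i=2: a_2=2, p_2 = 2*1 + 0 = 2, q_2 = 2*3 + 1 = 7.
  i=3: a_3=6, p_3 = 6*2 + 1 = 13, q_3 = 6*7 + 3 = 45.
  i=4: a_4=8, p_4 = 8*13 + 2 = 106, q_4 = 8*45 + 7 = 367.
  i=5: a_5=5, p_5 = 5*106 + 13 = 543, q_5 = 5*367 + 45 = 1880.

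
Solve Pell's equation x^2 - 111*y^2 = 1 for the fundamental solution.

(x, y) = (295, 28)

First expand sqrt(111) as a continued fraction. With x_i = (sqrt(111) + m_i)/d_i and (m_0, d_0) = (0, 1): a_0 = floor(sqrt(111)) = 10, since 10^2 = 100 <= 111 < 121 = 11^2.
Iterate m_{i+1} = d_i*a_i - m_i, d_{i+1} = (111 - m_{i+1}^2)/d_i, a_{i+1} = floor((a_0 + m_{i+1})/d_{i+1}):
  m_1 = 1*10 - 0 = 10, d_1 = (111 - 10^2)/1 = 11/1 = 11, a_1 = floor((10 + 10)/11) = 1.
  m_2 = 11*1 - 10 = 1, d_2 = (111 - 1^2)/11 = 110/11 = 10, a_2 = floor((10 + 1)/10) = 1.
  m_3 = 10*1 - 1 = 9, d_3 = (111 - 9^2)/10 = 30/10 = 3, a_3 = floor((10 + 9)/3) = 6.
  m_4 = 3*6 - 9 = 9, d_4 = (111 - 9^2)/3 = 30/3 = 10, a_4 = floor((10 + 9)/10) = 1.
  m_5 = 10*1 - 9 = 1, d_5 = (111 - 1^2)/10 = 110/10 = 11, a_5 = floor((10 + 1)/11) = 1.
  m_6 = 11*1 - 1 = 10, d_6 = (111 - 10^2)/11 = 11/11 = 1, a_6 = floor((10 + 10)/1) = 20.
  m_7 = 1*20 - 10 = 10, d_7 = (111 - 10^2)/1 = 11/1 = 11: (m_7, d_7) = (m_1, d_1) = (10, 11), so from here the quotients repeat a_1, ..., a_6; the period length is 6.
So sqrt(111) = [10; (1, 1, 6, 1, 1, 20)] with period length k = 6.
k is even, so the fundamental solution of x^2 - 111y^2 = 1 is (p_{k-1}, q_{k-1}) = (p_5, q_5); compute convergents through index 5.
Convergents (p_i = a_i*p_{i-1} + p_{i-2}, q_i = a_i*q_{i-1} + q_{i-2} with p_{-2}=0, p_{-1}=1, q_{-2}=1, q_{-1}=0):
  i=0: a_0=10, p_0 = 10*1 + 0 = 10, q_0 = 10*0 + 1 = 1.
  i=1: a_1=1, p_1 = 1*10 + 1 = 11, q_1 = 1*1 + 0 = 1.
  i=2: a_2=1, p_2 = 1*11 + 10 = 21, q_2 = 1*1 + 1 = 2.
  i=3: a_3=6, p_3 = 6*21 + 11 = 137, q_3 = 6*2 + 1 = 13.
  i=4: a_4=1, p_4 = 1*137 + 21 = 158, q_4 = 1*13 + 2 = 15.
  i=5: a_5=1, p_5 = 1*158 + 137 = 295, q_5 = 1*15 + 13 = 28.
Check: 295^2 - 111*28^2 = 87025 - 87024 = 1, so (x, y) = (295, 28) solves the equation, and by the theorem it is the least positive solution.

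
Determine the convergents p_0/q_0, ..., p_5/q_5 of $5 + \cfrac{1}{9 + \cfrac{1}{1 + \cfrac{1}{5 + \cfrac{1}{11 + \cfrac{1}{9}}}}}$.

Using the convergent recurrence p_i = a_i*p_{i-1} + p_{i-2}, q_i = a_i*q_{i-1} + q_{i-2} with p_{-2}=0, p_{-1}=1, q_{-2}=1, q_{-1}=0:
  i=0: a_0=5, p_0 = 5*1 + 0 = 5, q_0 = 5*0 + 1 = 1.
  i=1: a_1=9, p_1 = 9*5 + 1 = 46, q_1 = 9*1 + 0 = 9.
  i=2: a_2=1, p_2 = 1*46 + 5 = 51, q_2 = 1*9 + 1 = 10.
  i=3: a_3=5, p_3 = 5*51 + 46 = 301, q_3 = 5*10 + 9 = 59.
  i=4: a_4=11, p_4 = 11*301 + 51 = 3362, q_4 = 11*59 + 10 = 659.
  i=5: a_5=9, p_5 = 9*3362 + 301 = 30559, q_5 = 9*659 + 59 = 5990.

5/1, 46/9, 51/10, 301/59, 3362/659, 30559/5990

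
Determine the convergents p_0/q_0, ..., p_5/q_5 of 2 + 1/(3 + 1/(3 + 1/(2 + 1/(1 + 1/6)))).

2/1, 7/3, 23/10, 53/23, 76/33, 509/221

Using the convergent recurrence p_i = a_i*p_{i-1} + p_{i-2}, q_i = a_i*q_{i-1} + q_{i-2} with p_{-2}=0, p_{-1}=1, q_{-2}=1, q_{-1}=0:
  i=0: a_0=2, p_0 = 2*1 + 0 = 2, q_0 = 2*0 + 1 = 1.
  i=1: a_1=3, p_1 = 3*2 + 1 = 7, q_1 = 3*1 + 0 = 3.
  i=2: a_2=3, p_2 = 3*7 + 2 = 23, q_2 = 3*3 + 1 = 10.
  i=3: a_3=2, p_3 = 2*23 + 7 = 53, q_3 = 2*10 + 3 = 23.
  i=4: a_4=1, p_4 = 1*53 + 23 = 76, q_4 = 1*23 + 10 = 33.
  i=5: a_5=6, p_5 = 6*76 + 53 = 509, q_5 = 6*33 + 23 = 221.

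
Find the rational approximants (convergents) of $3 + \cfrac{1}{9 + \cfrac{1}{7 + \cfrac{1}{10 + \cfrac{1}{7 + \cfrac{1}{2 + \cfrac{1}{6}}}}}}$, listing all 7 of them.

3/1, 28/9, 199/64, 2018/649, 14325/4607, 30668/9863, 198333/63785

Using the convergent recurrence p_i = a_i*p_{i-1} + p_{i-2}, q_i = a_i*q_{i-1} + q_{i-2} with p_{-2}=0, p_{-1}=1, q_{-2}=1, q_{-1}=0:
  i=0: a_0=3, p_0 = 3*1 + 0 = 3, q_0 = 3*0 + 1 = 1.
  i=1: a_1=9, p_1 = 9*3 + 1 = 28, q_1 = 9*1 + 0 = 9.
  i=2: a_2=7, p_2 = 7*28 + 3 = 199, q_2 = 7*9 + 1 = 64.
  i=3: a_3=10, p_3 = 10*199 + 28 = 2018, q_3 = 10*64 + 9 = 649.
  i=4: a_4=7, p_4 = 7*2018 + 199 = 14325, q_4 = 7*649 + 64 = 4607.
  i=5: a_5=2, p_5 = 2*14325 + 2018 = 30668, q_5 = 2*4607 + 649 = 9863.
  i=6: a_6=6, p_6 = 6*30668 + 14325 = 198333, q_6 = 6*9863 + 4607 = 63785.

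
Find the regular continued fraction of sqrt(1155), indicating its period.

Write x_i = (sqrt(1155) + m_i)/d_i with (m_0, d_0) = (0, 1). a_0 = floor(sqrt(1155)) = 33, since 33^2 = 1089 <= 1155 < 1156 = 34^2.
Iterate m_{i+1} = d_i*a_i - m_i, d_{i+1} = (1155 - m_{i+1}^2)/d_i, a_{i+1} = floor((a_0 + m_{i+1})/d_{i+1}):
  m_1 = 1*33 - 0 = 33, d_1 = (1155 - 33^2)/1 = 66/1 = 66, a_1 = floor((33 + 33)/66) = 1.
  m_2 = 66*1 - 33 = 33, d_2 = (1155 - 33^2)/66 = 66/66 = 1, a_2 = floor((33 + 33)/1) = 66.
  m_3 = 1*66 - 33 = 33, d_3 = (1155 - 33^2)/1 = 66/1 = 66: (m_3, d_3) = (m_1, d_1) = (33, 66), so from here the quotients repeat a_1, a_2; the period length is 2.
Hence the expansion of sqrt(1155) is a_0 = 33 followed by the repeating block 1, 66 (period 2).

[33; (1, 66)]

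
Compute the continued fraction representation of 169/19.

Run the Euclidean algorithm on 169 and 19; the successive quotients are the partial quotients a_0, a_1, ... (each step inverts the fractional part left over by the previous one):
  169 = 8*19 + 17, so a_0 = 8.
  19 = 1*17 + 2, so a_1 = 1.
  17 = 8*2 + 1, so a_2 = 8.
  2 = 2*1 + 0, so a_3 = 2.
The remainder reaches 0 after 4 divisions, so the expansion has 4 partial quotients, read off in order.

[8; 1, 8, 2]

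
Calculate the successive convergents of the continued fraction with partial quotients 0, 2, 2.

Using the convergent recurrence p_i = a_i*p_{i-1} + p_{i-2}, q_i = a_i*q_{i-1} + q_{i-2} with p_{-2}=0, p_{-1}=1, q_{-2}=1, q_{-1}=0:
  i=0: a_0=0, p_0 = 0*1 + 0 = 0, q_0 = 0*0 + 1 = 1.
  i=1: a_1=2, p_1 = 2*0 + 1 = 1, q_1 = 2*1 + 0 = 2.
  i=2: a_2=2, p_2 = 2*1 + 0 = 2, q_2 = 2*2 + 1 = 5.

0/1, 1/2, 2/5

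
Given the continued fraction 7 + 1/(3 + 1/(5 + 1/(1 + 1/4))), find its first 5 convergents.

Using the convergent recurrence p_i = a_i*p_{i-1} + p_{i-2}, q_i = a_i*q_{i-1} + q_{i-2} with p_{-2}=0, p_{-1}=1, q_{-2}=1, q_{-1}=0:
  i=0: a_0=7, p_0 = 7*1 + 0 = 7, q_0 = 7*0 + 1 = 1.
  i=1: a_1=3, p_1 = 3*7 + 1 = 22, q_1 = 3*1 + 0 = 3.
  i=2: a_2=5, p_2 = 5*22 + 7 = 117, q_2 = 5*3 + 1 = 16.
  i=3: a_3=1, p_3 = 1*117 + 22 = 139, q_3 = 1*16 + 3 = 19.
  i=4: a_4=4, p_4 = 4*139 + 117 = 673, q_4 = 4*19 + 16 = 92.

7/1, 22/3, 117/16, 139/19, 673/92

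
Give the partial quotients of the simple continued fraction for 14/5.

Run the Euclidean algorithm on 14 and 5; the successive quotients are the partial quotients a_0, a_1, ... (each step inverts the fractional part left over by the previous one):
  14 = 2*5 + 4, so a_0 = 2.
  5 = 1*4 + 1, so a_1 = 1.
  4 = 4*1 + 0, so a_2 = 4.
The remainder reaches 0 after 3 divisions, so the expansion has 3 partial quotients, read off in order.

[2; 1, 4]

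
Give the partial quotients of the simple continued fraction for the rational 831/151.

Run the Euclidean algorithm on 831 and 151; the successive quotients are the partial quotients a_0, a_1, ... (each step inverts the fractional part left over by the previous one):
  831 = 5*151 + 76, so a_0 = 5.
  151 = 1*76 + 75, so a_1 = 1.
  76 = 1*75 + 1, so a_2 = 1.
  75 = 75*1 + 0, so a_3 = 75.
The remainder reaches 0 after 4 divisions, so the expansion has 4 partial quotients, read off in order.

[5; 1, 1, 75]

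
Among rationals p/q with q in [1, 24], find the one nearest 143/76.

32/17

Expand x = 143/76 as a continued fraction with the Euclidean algorithm:
  143 = 1*76 + 67, so a_0 = 1.
  76 = 1*67 + 9, so a_1 = 1.
  67 = 7*9 + 4, so a_2 = 7.
  9 = 2*4 + 1, so a_3 = 2.
  4 = 4*1 + 0, so a_4 = 4.
so x = [1; 1, 7, 2, 4].
Convergents (p_i = a_i*p_{i-1} + p_{i-2}, q_i = a_i*q_{i-1} + q_{i-2} with p_{-2}=0, p_{-1}=1, q_{-2}=1, q_{-1}=0), until the denominator exceeds 24:
  i=0: a_0=1, p_0 = 1*1 + 0 = 1, q_0 = 1*0 + 1 = 1.
  i=1: a_1=1, p_1 = 1*1 + 1 = 2, q_1 = 1*1 + 0 = 1.
  i=2: a_2=7, p_2 = 7*2 + 1 = 15, q_2 = 7*1 + 1 = 8.
  i=3: a_3=2, p_3 = 2*15 + 2 = 32, q_3 = 2*8 + 1 = 17.
  i=4: a_4=4, p_4 = 4*32 + 15 = 143, q_4 = 4*17 + 8 = 76.
q_4 = 76 > 24, so the last convergent with denominator <= 24 is p_3/q_3 = 32/17.
The closest fraction with denominator <= 24 is either p_3/q_3 or the intermediate fraction (k*p_3 + p_2)/(k*q_3 + q_2) with the largest k >= 1 whose denominator stays <= 24; these approach x as k grows, and every other convergent or intermediate fraction in range is farther away.
Largest k: floor((24 - q_2)/q_3) = floor((24 - 8)/17) = 0.
Since k = 0, no intermediate fraction beyond p_3/q_3 has denominator <= 24, so the convergent 32/17 is the closest (its error is |143*17 - 32*76|/(76*17) = 1/1292).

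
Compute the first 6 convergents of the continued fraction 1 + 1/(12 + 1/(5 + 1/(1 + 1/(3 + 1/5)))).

Using the convergent recurrence p_i = a_i*p_{i-1} + p_{i-2}, q_i = a_i*q_{i-1} + q_{i-2} with p_{-2}=0, p_{-1}=1, q_{-2}=1, q_{-1}=0:
  i=0: a_0=1, p_0 = 1*1 + 0 = 1, q_0 = 1*0 + 1 = 1.
  i=1: a_1=12, p_1 = 12*1 + 1 = 13, q_1 = 12*1 + 0 = 12.
  i=2: a_2=5, p_2 = 5*13 + 1 = 66, q_2 = 5*12 + 1 = 61.
  i=3: a_3=1, p_3 = 1*66 + 13 = 79, q_3 = 1*61 + 12 = 73.
  i=4: a_4=3, p_4 = 3*79 + 66 = 303, q_4 = 3*73 + 61 = 280.
  i=5: a_5=5, p_5 = 5*303 + 79 = 1594, q_5 = 5*280 + 73 = 1473.

1/1, 13/12, 66/61, 79/73, 303/280, 1594/1473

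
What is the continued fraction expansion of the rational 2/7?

Run the Euclidean algorithm on 2 and 7; the successive quotients are the partial quotients a_0, a_1, ... (each step inverts the fractional part left over by the previous one):
  2 = 0*7 + 2, so a_0 = 0.
  7 = 3*2 + 1, so a_1 = 3.
  2 = 2*1 + 0, so a_2 = 2.
The remainder reaches 0 after 3 divisions, so the expansion has 3 partial quotients, read off in order.

[0; 3, 2]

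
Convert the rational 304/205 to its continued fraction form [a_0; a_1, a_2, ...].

Run the Euclidean algorithm on 304 and 205; the successive quotients are the partial quotients a_0, a_1, ... (each step inverts the fractional part left over by the previous one):
  304 = 1*205 + 99, so a_0 = 1.
  205 = 2*99 + 7, so a_1 = 2.
  99 = 14*7 + 1, so a_2 = 14.
  7 = 7*1 + 0, so a_3 = 7.
The remainder reaches 0 after 4 divisions, so the expansion has 4 partial quotients, read off in order.

[1; 2, 14, 7]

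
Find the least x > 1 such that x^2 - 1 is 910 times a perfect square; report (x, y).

(x, y) = (181, 6)

First expand sqrt(910) as a continued fraction. With x_i = (sqrt(910) + m_i)/d_i and (m_0, d_0) = (0, 1): a_0 = floor(sqrt(910)) = 30, since 30^2 = 900 <= 910 < 961 = 31^2.
Iterate m_{i+1} = d_i*a_i - m_i, d_{i+1} = (910 - m_{i+1}^2)/d_i, a_{i+1} = floor((a_0 + m_{i+1})/d_{i+1}):
  m_1 = 1*30 - 0 = 30, d_1 = (910 - 30^2)/1 = 10/1 = 10, a_1 = floor((30 + 30)/10) = 6.
  m_2 = 10*6 - 30 = 30, d_2 = (910 - 30^2)/10 = 10/10 = 1, a_2 = floor((30 + 30)/1) = 60.
  m_3 = 1*60 - 30 = 30, d_3 = (910 - 30^2)/1 = 10/1 = 10: (m_3, d_3) = (m_1, d_1) = (30, 10), so from here the quotients repeat a_1, a_2; the period length is 2.
So sqrt(910) = [30; (6, 60)] with period length k = 2.
k is even, so the fundamental solution of x^2 - 910y^2 = 1 is (p_{k-1}, q_{k-1}) = (p_1, q_1); compute convergents through index 1.
Convergents (p_i = a_i*p_{i-1} + p_{i-2}, q_i = a_i*q_{i-1} + q_{i-2} with p_{-2}=0, p_{-1}=1, q_{-2}=1, q_{-1}=0):
  i=0: a_0=30, p_0 = 30*1 + 0 = 30, q_0 = 30*0 + 1 = 1.
  i=1: a_1=6, p_1 = 6*30 + 1 = 181, q_1 = 6*1 + 0 = 6.
Check: 181^2 - 910*6^2 = 32761 - 32760 = 1, so (x, y) = (181, 6) solves the equation, and by the theorem it is the least positive solution.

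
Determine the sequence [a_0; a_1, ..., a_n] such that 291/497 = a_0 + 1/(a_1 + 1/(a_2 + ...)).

Run the Euclidean algorithm on 291 and 497; the successive quotients are the partial quotients a_0, a_1, ... (each step inverts the fractional part left over by the previous one):
  291 = 0*497 + 291, so a_0 = 0.
  497 = 1*291 + 206, so a_1 = 1.
  291 = 1*206 + 85, so a_2 = 1.
  206 = 2*85 + 36, so a_3 = 2.
  85 = 2*36 + 13, so a_4 = 2.
  36 = 2*13 + 10, so a_5 = 2.
  13 = 1*10 + 3, so a_6 = 1.
  10 = 3*3 + 1, so a_7 = 3.
  3 = 3*1 + 0, so a_8 = 3.
The remainder reaches 0 after 9 divisions, so the expansion has 9 partial quotients, read off in order.

[0; 1, 1, 2, 2, 2, 1, 3, 3]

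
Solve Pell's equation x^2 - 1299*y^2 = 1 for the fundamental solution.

(x, y) = (865, 24)

First expand sqrt(1299) as a continued fraction. With x_i = (sqrt(1299) + m_i)/d_i and (m_0, d_0) = (0, 1): a_0 = floor(sqrt(1299)) = 36, since 36^2 = 1296 <= 1299 < 1369 = 37^2.
Iterate m_{i+1} = d_i*a_i - m_i, d_{i+1} = (1299 - m_{i+1}^2)/d_i, a_{i+1} = floor((a_0 + m_{i+1})/d_{i+1}):
  m_1 = 1*36 - 0 = 36, d_1 = (1299 - 36^2)/1 = 3/1 = 3, a_1 = floor((36 + 36)/3) = 24.
  m_2 = 3*24 - 36 = 36, d_2 = (1299 - 36^2)/3 = 3/3 = 1, a_2 = floor((36 + 36)/1) = 72.
  m_3 = 1*72 - 36 = 36, d_3 = (1299 - 36^2)/1 = 3/1 = 3: (m_3, d_3) = (m_1, d_1) = (36, 3), so from here the quotients repeat a_1, a_2; the period length is 2.
So sqrt(1299) = [36; (24, 72)] with period length k = 2.
k is even, so the fundamental solution of x^2 - 1299y^2 = 1 is (p_{k-1}, q_{k-1}) = (p_1, q_1); compute convergents through index 1.
Convergents (p_i = a_i*p_{i-1} + p_{i-2}, q_i = a_i*q_{i-1} + q_{i-2} with p_{-2}=0, p_{-1}=1, q_{-2}=1, q_{-1}=0):
  i=0: a_0=36, p_0 = 36*1 + 0 = 36, q_0 = 36*0 + 1 = 1.
  i=1: a_1=24, p_1 = 24*36 + 1 = 865, q_1 = 24*1 + 0 = 24.
Check: 865^2 - 1299*24^2 = 748225 - 748224 = 1, so (x, y) = (865, 24) solves the equation, and by the theorem it is the least positive solution.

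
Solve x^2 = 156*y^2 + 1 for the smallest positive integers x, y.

(x, y) = (25, 2)

First expand sqrt(156) as a continued fraction. With x_i = (sqrt(156) + m_i)/d_i and (m_0, d_0) = (0, 1): a_0 = floor(sqrt(156)) = 12, since 12^2 = 144 <= 156 < 169 = 13^2.
Iterate m_{i+1} = d_i*a_i - m_i, d_{i+1} = (156 - m_{i+1}^2)/d_i, a_{i+1} = floor((a_0 + m_{i+1})/d_{i+1}):
  m_1 = 1*12 - 0 = 12, d_1 = (156 - 12^2)/1 = 12/1 = 12, a_1 = floor((12 + 12)/12) = 2.
  m_2 = 12*2 - 12 = 12, d_2 = (156 - 12^2)/12 = 12/12 = 1, a_2 = floor((12 + 12)/1) = 24.
  m_3 = 1*24 - 12 = 12, d_3 = (156 - 12^2)/1 = 12/1 = 12: (m_3, d_3) = (m_1, d_1) = (12, 12), so from here the quotients repeat a_1, a_2; the period length is 2.
So sqrt(156) = [12; (2, 24)] with period length k = 2.
k is even, so the fundamental solution of x^2 - 156y^2 = 1 is (p_{k-1}, q_{k-1}) = (p_1, q_1); compute convergents through index 1.
Convergents (p_i = a_i*p_{i-1} + p_{i-2}, q_i = a_i*q_{i-1} + q_{i-2} with p_{-2}=0, p_{-1}=1, q_{-2}=1, q_{-1}=0):
  i=0: a_0=12, p_0 = 12*1 + 0 = 12, q_0 = 12*0 + 1 = 1.
  i=1: a_1=2, p_1 = 2*12 + 1 = 25, q_1 = 2*1 + 0 = 2.
Check: 25^2 - 156*2^2 = 625 - 624 = 1, so (x, y) = (25, 2) solves the equation, and by the theorem it is the least positive solution.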